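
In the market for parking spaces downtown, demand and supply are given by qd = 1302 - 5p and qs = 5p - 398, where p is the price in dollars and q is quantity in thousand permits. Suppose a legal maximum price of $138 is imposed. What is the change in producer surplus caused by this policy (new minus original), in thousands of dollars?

Setting quantity demanded equal to quantity supplied, 1302 - 5p = 5p - 398, gives p* = 170 and q* = 452.
Since 138 < 170, the ceiling is binding.
At p = 138: qd = 1302 - 5·138 = 612 and qs = 5·138 - 398 = 292.
Producer surplus without the control is ½ · (170 - 79.6) · 452 = 20430.4.
With the ceiling, producers sell 292 units at 138, so PS = ½ · (138 - 79.6) · 292 = 8526.4.
Change in producer surplus = 8526.4 - 20430.4 = -11904.

-11904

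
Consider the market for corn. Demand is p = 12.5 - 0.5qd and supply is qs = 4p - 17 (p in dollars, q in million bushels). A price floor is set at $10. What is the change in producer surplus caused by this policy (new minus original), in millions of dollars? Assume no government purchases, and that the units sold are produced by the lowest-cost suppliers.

10.5

Rearranging demand gives qd = 25 - 2p. In a free market, 25 - 2p = 4p - 17 gives the equilibrium p* = 7, q* = 11.
Since 10 > 7, the floor is binding.
At p = 10: qd = 25 - 2·10 = 5 and qs = 4·10 - 17 = 23.
Producer surplus without the control is ½ · (7 - 4.25) · 11 = 15.125.
With the floor, 5 units are sold at 10. The supply price at q = 5 is 5.5, so PS = ½ · [(10 - 4.25) + (10 - 5.5)] · 5 = 25.625.
Change in producer surplus = 25.625 - 15.125 = 10.5.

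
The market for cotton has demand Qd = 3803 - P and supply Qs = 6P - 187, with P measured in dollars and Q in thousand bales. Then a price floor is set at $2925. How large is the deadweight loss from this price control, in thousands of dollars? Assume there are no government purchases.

3235181.25

In a free market, 3803 - P = 6P - 187 gives the equilibrium P* = 570, Q* = 3233.
Since 2925 > 570, the floor is binding.
At P = 2925: Qd = 3803 - 2925 = 878 and Qs = 6·2925 - 187 = 17363.
Quantity traded falls to 878. At Q = 878 the demand price is 3803 - 878 = 2925 and the supply price is (187 + 878)/6 = 177.5.
Deadweight loss = ½ · (2925 - 177.5) · (3233 - 878) = ½ · 2747.5 · 2355 = 3235181.25.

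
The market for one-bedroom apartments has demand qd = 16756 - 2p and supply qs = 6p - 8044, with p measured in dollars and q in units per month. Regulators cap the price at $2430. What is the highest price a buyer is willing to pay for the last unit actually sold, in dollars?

5110

Without the control the market clears where 16756 - 2p = 6p - 8044, i.e. p* = 3100 and q* = 10556.
Since 2430 < 3100, the ceiling is binding.
At p = 2430: qd = 16756 - 2·2430 = 11896 and qs = 6·2430 - 8044 = 6536.
Only 6536 units reach the market. On the demand curve, the marginal buyer's willingness to pay at q = 6536 is (16756 - 6536)/2 = 5110.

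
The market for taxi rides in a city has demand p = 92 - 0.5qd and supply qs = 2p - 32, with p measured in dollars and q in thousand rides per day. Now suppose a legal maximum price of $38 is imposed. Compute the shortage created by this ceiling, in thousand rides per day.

64

Rearranging demand gives qd = 184 - 2p. In a free market, 184 - 2p = 2p - 32 gives the equilibrium p* = 54, q* = 76.
The ceiling of 38 is below the equilibrium price 54, so it binds.
At p = 38: qd = 184 - 2·38 = 108 and qs = 2·38 - 32 = 44.
Shortage = qd - qs = 108 - 44 = 64.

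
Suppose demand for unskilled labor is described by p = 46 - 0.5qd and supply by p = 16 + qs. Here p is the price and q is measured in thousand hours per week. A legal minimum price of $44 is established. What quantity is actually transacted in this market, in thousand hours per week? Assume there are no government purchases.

Rearranging demand gives qd = 92 - 2p; rearranging supply gives qs = p - 16. In a free market, 92 - 2p = p - 16 gives the equilibrium p* = 36, q* = 20.
The floor of 44 is above the equilibrium price 36, so it binds.
At p = 44: qd = 92 - 2·44 = 4 and qs = 44 - 16 = 28.
The quantity actually transacted is the short side, demand: 4.

4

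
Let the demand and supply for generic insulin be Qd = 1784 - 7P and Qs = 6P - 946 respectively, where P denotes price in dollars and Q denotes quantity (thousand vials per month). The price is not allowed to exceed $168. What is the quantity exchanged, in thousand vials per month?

In a free market, 1784 - 7P = 6P - 946 gives the equilibrium P* = 210, Q* = 314.
Because the ceiling (168) lies below the market-clearing price, it is binding.
At P = 168: Qd = 1784 - 7·168 = 608 and Qs = 6·168 - 946 = 62.
The quantity actually transacted is the short side, supply: 62.

62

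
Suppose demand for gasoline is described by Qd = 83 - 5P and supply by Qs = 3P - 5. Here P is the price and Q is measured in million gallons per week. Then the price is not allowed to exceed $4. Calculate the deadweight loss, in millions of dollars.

117.6

Equilibrium: 83 - 5P = 3P - 5, so 88 = 8P and P* = 11, Q* = 28.
The ceiling of 4 is below the equilibrium price 11, so it binds.
At P = 4: Qd = 83 - 5·4 = 63 and Qs = 3·4 - 5 = 7.
Quantity traded falls to 7. At Q = 7 the demand price is (83 - 7)/5 = 15.2 and the supply price is (5 + 7)/3 = 4.
Deadweight loss = ½ · (15.2 - 4) · (28 - 7) = ½ · 11.2 · 21 = 117.6.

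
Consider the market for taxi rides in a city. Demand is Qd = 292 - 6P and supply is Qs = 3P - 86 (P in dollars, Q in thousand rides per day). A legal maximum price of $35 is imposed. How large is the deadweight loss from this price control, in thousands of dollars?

Setting quantity demanded equal to quantity supplied, 292 - 6P = 3P - 86, gives P* = 42 and Q* = 40.
Because the ceiling (35) lies below the market-clearing price, it is binding.
At P = 35: Qd = 292 - 6·35 = 82 and Qs = 3·35 - 86 = 19.
Quantity traded falls to 19. At Q = 19 the demand price is (292 - 19)/6 = 45.5 and the supply price is (86 + 19)/3 = 35.
Deadweight loss = ½ · (45.5 - 35) · (40 - 19) = ½ · 10.5 · 21 = 110.25.

110.25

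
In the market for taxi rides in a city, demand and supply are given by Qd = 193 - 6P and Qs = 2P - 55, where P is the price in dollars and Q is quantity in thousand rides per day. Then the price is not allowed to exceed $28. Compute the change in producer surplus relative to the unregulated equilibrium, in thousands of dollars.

-12

Setting quantity demanded equal to quantity supplied, 193 - 6P = 2P - 55, gives P* = 31 and Q* = 7.
Since 28 < 31, the ceiling is binding.
At P = 28: Qd = 193 - 6·28 = 25 and Qs = 2·28 - 55 = 1.
Producer surplus without the control is ½ · (31 - 27.5) · 7 = 12.25.
With the ceiling, producers sell 1 units at 28, so PS = ½ · (28 - 27.5) · 1 = 0.25.
Change in producer surplus = 0.25 - 12.25 = -12.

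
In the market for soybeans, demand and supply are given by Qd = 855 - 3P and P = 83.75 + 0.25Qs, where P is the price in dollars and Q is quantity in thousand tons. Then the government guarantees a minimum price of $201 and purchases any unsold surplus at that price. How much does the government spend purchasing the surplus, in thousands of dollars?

Rearranging supply gives Qs = 4P - 335. In a free market, 855 - 3P = 4P - 335 gives the equilibrium P* = 170, Q* = 345.
Because the floor (201) lies above the market-clearing price, it is binding.
At P = 201: Qd = 855 - 3·201 = 252 and Qs = 4·201 - 335 = 469.
Surplus = Qs - Qd = 217.
Government expenditure = surplus × support price = 217 × 201 = 43617.

43617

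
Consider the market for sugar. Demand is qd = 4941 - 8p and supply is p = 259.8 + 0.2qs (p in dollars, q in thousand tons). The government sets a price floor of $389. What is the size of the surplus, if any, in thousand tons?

Rearranging supply gives qs = 5p - 1299. Equilibrium: 4941 - 8p = 5p - 1299, so 6240 = 13p and p* = 480, q* = 1101.
Since 389 is below p* = 480, the floor does not bind and the free-market outcome prevails.
Since the control does not bind, there is no surplus.

0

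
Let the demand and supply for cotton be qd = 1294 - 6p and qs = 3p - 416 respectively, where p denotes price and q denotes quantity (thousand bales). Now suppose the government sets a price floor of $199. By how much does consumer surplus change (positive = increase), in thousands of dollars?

-1143

Setting quantity demanded equal to quantity supplied, 1294 - 6p = 3p - 416, gives p* = 190 and q* = 154.
Since 199 > 190, the floor is binding.
At p = 199: qd = 1294 - 6·199 = 100 and qs = 3·199 - 416 = 181.
Consumer surplus without the control is ½ · (647/3 - 190) · 154 = 5929/3.
With the floor, consumers buy 100 units at 199, so CS = ½ · (647/3 - 199) · 100 = 2500/3.
Change in consumer surplus = 2500/3 - 5929/3 = -1143.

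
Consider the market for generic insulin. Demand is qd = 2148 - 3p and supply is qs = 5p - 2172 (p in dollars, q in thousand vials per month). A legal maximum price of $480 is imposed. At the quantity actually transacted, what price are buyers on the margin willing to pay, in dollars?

Equilibrium: 2148 - 3p = 5p - 2172, so 4320 = 8p and p* = 540, q* = 528.
The ceiling of 480 is below the equilibrium price 540, so it binds.
At p = 480: qd = 2148 - 3·480 = 708 and qs = 5·480 - 2172 = 228.
Only 228 units reach the market. On the demand curve, the marginal buyer's willingness to pay at q = 228 is (2148 - 228)/3 = 640.

640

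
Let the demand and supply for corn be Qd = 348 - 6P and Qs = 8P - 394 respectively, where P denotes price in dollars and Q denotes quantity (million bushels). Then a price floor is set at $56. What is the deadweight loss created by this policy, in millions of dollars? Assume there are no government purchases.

47.25

In a free market, 348 - 6P = 8P - 394 gives the equilibrium P* = 53, Q* = 30.
Because the floor (56) lies above the market-clearing price, it is binding.
At P = 56: Qd = 348 - 6·56 = 12 and Qs = 8·56 - 394 = 54.
Quantity traded falls to 12. At Q = 12 the demand price is (348 - 12)/6 = 56 and the supply price is (394 + 12)/8 = 50.75.
Deadweight loss = ½ · (56 - 50.75) · (30 - 12) = ½ · 5.25 · 18 = 47.25.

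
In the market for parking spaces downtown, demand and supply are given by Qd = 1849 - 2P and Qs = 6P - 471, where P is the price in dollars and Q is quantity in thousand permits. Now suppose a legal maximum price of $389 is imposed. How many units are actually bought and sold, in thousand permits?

1269

Without the control the market clears where 1849 - 2P = 6P - 471, i.e. P* = 290 and Q* = 1269.
Since 389 is above P* = 290, the ceiling does not bind and the free-market outcome prevails.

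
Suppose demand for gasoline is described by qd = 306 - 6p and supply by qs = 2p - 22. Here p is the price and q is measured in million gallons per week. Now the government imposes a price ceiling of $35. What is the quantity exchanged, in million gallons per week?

48

In a free market, 306 - 6p = 2p - 22 gives the equilibrium p* = 41, q* = 60.
The ceiling of 35 is below the equilibrium price 41, so it binds.
At p = 35: qd = 306 - 6·35 = 96 and qs = 2·35 - 22 = 48.
The quantity actually transacted is the short side, supply: 48.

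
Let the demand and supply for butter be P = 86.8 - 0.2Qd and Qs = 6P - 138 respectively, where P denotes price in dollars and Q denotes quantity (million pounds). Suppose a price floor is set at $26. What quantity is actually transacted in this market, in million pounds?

Rearranging demand gives Qd = 434 - 5P. In a free market, 434 - 5P = 6P - 138 gives the equilibrium P* = 52, Q* = 174.
Since 26 is below P* = 52, the floor does not bind and the free-market outcome prevails.

174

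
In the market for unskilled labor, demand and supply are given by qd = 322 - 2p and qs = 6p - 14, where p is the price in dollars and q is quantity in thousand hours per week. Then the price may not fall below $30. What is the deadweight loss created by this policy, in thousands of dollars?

Setting quantity demanded equal to quantity supplied, 322 - 2p = 6p - 14, gives p* = 42 and q* = 238.
The floor of 30 is below the equilibrium price 42, so it is not binding; the market clears at p* = 42, q* = 238.
Since the control does not bind, no trades are prevented and deadweight loss is zero.

0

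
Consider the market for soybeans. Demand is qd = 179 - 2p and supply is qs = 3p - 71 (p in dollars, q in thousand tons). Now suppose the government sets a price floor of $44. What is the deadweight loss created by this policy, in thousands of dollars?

Setting quantity demanded equal to quantity supplied, 179 - 2p = 3p - 71, gives p* = 50 and q* = 79.
Since 44 is below p* = 50, the floor does not bind and the free-market outcome prevails.
Since the control does not bind, no trades are prevented and deadweight loss is zero.

0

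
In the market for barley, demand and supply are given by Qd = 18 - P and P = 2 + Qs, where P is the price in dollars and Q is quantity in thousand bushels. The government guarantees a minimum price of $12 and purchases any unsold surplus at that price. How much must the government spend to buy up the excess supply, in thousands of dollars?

Rearranging supply gives Qs = P - 2. Setting quantity demanded equal to quantity supplied, 18 - P = P - 2, gives P* = 10 and Q* = 8.
The floor of 12 is above the equilibrium price 10, so it binds.
At P = 12: Qd = 18 - 12 = 6 and Qs = 12 - 2 = 10.
Surplus = Qs - Qd = 4.
Government expenditure = surplus × support price = 4 × 12 = 48.

48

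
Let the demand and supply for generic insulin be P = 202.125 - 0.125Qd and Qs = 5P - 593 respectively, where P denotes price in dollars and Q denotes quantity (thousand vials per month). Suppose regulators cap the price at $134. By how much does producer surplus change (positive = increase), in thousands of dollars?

-6012

Rearranging demand gives Qd = 1617 - 8P. Without the control the market clears where 1617 - 8P = 5P - 593, i.e. P* = 170 and Q* = 257.
Because the ceiling (134) lies below the market-clearing price, it is binding.
At P = 134: Qd = 1617 - 8·134 = 545 and Qs = 5·134 - 593 = 77.
Producer surplus without the control is ½ · (170 - 118.6) · 257 = 6604.9.
With the ceiling, producers sell 77 units at 134, so PS = ½ · (134 - 118.6) · 77 = 592.9.
Change in producer surplus = 592.9 - 6604.9 = -6012.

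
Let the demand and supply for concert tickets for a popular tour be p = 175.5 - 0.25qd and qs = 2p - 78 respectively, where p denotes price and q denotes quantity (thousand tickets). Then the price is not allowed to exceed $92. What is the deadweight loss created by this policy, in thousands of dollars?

Rearranging demand gives qd = 702 - 4p. Without the control the market clears where 702 - 4p = 2p - 78, i.e. p* = 130 and q* = 182.
The ceiling of 92 is below the equilibrium price 130, so it binds.
At p = 92: qd = 702 - 4·92 = 334 and qs = 2·92 - 78 = 106.
Quantity traded falls to 106. At q = 106 the demand price is (702 - 106)/4 = 149 and the supply price is (78 + 106)/2 = 92.
Deadweight loss = ½ · (149 - 92) · (182 - 106) = ½ · 57 · 76 = 2166.

2166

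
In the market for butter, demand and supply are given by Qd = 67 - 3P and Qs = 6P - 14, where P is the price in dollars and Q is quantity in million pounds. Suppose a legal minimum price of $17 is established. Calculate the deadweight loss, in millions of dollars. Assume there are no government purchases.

Without the control the market clears where 67 - 3P = 6P - 14, i.e. P* = 9 and Q* = 40.
Since 17 > 9, the floor is binding.
At P = 17: Qd = 67 - 3·17 = 16 and Qs = 6·17 - 14 = 88.
Quantity traded falls to 16. At Q = 16 the demand price is (67 - 16)/3 = 17 and the supply price is (14 + 16)/6 = 5.
Deadweight loss = ½ · (17 - 5) · (40 - 16) = ½ · 12 · 24 = 144.

144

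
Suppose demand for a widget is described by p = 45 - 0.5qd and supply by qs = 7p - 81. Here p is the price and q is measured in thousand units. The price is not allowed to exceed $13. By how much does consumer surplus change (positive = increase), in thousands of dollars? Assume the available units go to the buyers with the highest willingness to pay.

-381

Rearranging demand gives qd = 90 - 2p. Without the control the market clears where 90 - 2p = 7p - 81, i.e. p* = 19 and q* = 52.
Because the ceiling (13) lies below the market-clearing price, it is binding.
At p = 13: qd = 90 - 2·13 = 64 and qs = 7·13 - 81 = 10.
Consumer surplus without the control is ½ · (45 - 19) · 52 = 676.
With the ceiling, 10 units are sold at 13 (assume they go to the highest-value buyers). The demand price at q = 10 is 40, so CS = ½ · [(45 - 13) + (40 - 13)] · 10 = 295.
Change in consumer surplus = 295 - 676 = -381.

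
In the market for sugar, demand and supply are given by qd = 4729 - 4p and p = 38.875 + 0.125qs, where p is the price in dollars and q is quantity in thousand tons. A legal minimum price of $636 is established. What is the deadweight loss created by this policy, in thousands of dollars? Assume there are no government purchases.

139968

Rearranging supply gives qs = 8p - 311. Without the control the market clears where 4729 - 4p = 8p - 311, i.e. p* = 420 and q* = 3049.
Because the floor (636) lies above the market-clearing price, it is binding.
At p = 636: qd = 4729 - 4·636 = 2185 and qs = 8·636 - 311 = 4777.
Quantity traded falls to 2185. At q = 2185 the demand price is (4729 - 2185)/4 = 636 and the supply price is (311 + 2185)/8 = 312.
Deadweight loss = ½ · (636 - 312) · (3049 - 2185) = ½ · 324 · 864 = 139968.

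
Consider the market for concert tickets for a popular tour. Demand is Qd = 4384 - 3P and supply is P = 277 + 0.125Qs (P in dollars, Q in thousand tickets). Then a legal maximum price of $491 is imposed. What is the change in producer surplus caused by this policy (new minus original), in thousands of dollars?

Rearranging supply gives Qs = 8P - 2216. Without the control the market clears where 4384 - 3P = 8P - 2216, i.e. P* = 600 and Q* = 2584.
Because the ceiling (491) lies below the market-clearing price, it is binding.
At P = 491: Qd = 4384 - 3·491 = 2911 and Qs = 8·491 - 2216 = 1712.
Producer surplus without the control is ½ · (600 - 277) · 2584 = 417316.
With the ceiling, producers sell 1712 units at 491, so PS = ½ · (491 - 277) · 1712 = 183184.
Change in producer surplus = 183184 - 417316 = -234132.

-234132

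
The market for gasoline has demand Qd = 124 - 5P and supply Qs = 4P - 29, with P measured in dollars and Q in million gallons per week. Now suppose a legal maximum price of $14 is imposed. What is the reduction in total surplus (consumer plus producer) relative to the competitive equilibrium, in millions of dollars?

Equilibrium: 124 - 5P = 4P - 29, so 153 = 9P and P* = 17, Q* = 39.
Because the ceiling (14) lies below the market-clearing price, it is binding.
At P = 14: Qd = 124 - 5·14 = 54 and Qs = 4·14 - 29 = 27.
Quantity traded falls to 27. At Q = 27 the demand price is (124 - 27)/5 = 19.4 and the supply price is (29 + 27)/4 = 14.
Deadweight loss = ½ · (19.4 - 14) · (39 - 27) = ½ · 5.4 · 12 = 32.4.

32.4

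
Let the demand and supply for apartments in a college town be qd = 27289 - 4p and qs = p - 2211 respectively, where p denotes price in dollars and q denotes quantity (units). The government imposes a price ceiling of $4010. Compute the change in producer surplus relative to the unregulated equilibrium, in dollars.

-5186160

Without the control the market clears where 27289 - 4p = p - 2211, i.e. p* = 5900 and q* = 3689.
The ceiling of 4010 is below the equilibrium price 5900, so it binds.
At p = 4010: qd = 27289 - 4·4010 = 11249 and qs = 4010 - 2211 = 1799.
Producer surplus without the control is ½ · (5900 - 2211) · 3689 = 6804360.5.
With the ceiling, producers sell 1799 units at 4010, so PS = ½ · (4010 - 2211) · 1799 = 1618200.5.
Change in producer surplus = 1618200.5 - 6804360.5 = -5186160.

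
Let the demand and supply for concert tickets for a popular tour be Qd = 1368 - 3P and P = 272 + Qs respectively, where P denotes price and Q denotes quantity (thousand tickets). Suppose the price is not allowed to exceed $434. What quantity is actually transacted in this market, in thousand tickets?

138

Rearranging supply gives Qs = P - 272. Without the control the market clears where 1368 - 3P = P - 272, i.e. P* = 410 and Q* = 138.
The ceiling of 434 is above the equilibrium price 410, so it is not binding; the market clears at P* = 410, Q* = 138.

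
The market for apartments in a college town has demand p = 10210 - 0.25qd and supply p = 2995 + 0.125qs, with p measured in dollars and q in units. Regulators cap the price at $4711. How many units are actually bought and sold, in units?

13728

Rearranging demand gives qd = 40840 - 4p; rearranging supply gives qs = 8p - 23960. Equilibrium: 40840 - 4p = 8p - 23960, so 64800 = 12p and p* = 5400, q* = 19240.
Because the ceiling (4711) lies below the market-clearing price, it is binding.
At p = 4711: qd = 40840 - 4·4711 = 21996 and qs = 8·4711 - 23960 = 13728.
The quantity actually transacted is the short side, supply: 13728.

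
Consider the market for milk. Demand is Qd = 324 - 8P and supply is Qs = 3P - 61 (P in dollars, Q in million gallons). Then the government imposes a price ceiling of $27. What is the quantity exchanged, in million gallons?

20

In a free market, 324 - 8P = 3P - 61 gives the equilibrium P* = 35, Q* = 44.
Since 27 < 35, the ceiling is binding.
At P = 27: Qd = 324 - 8·27 = 108 and Qs = 3·27 - 61 = 20.
The quantity actually transacted is the short side, supply: 20.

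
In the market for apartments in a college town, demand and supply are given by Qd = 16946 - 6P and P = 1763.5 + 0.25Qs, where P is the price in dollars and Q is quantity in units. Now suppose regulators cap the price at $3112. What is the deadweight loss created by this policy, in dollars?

Rearranging supply gives Qs = 4P - 7054. Setting quantity demanded equal to quantity supplied, 16946 - 6P = 4P - 7054, gives P* = 2400 and Q* = 2546.
The ceiling of 3112 is above the equilibrium price 2400, so it is not binding; the market clears at P* = 2400, Q* = 2546.
Since the control does not bind, no trades are prevented and deadweight loss is zero.

0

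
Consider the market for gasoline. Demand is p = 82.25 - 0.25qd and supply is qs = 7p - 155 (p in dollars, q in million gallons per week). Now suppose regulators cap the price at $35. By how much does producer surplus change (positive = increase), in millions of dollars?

Rearranging demand gives qd = 329 - 4p. Without the control the market clears where 329 - 4p = 7p - 155, i.e. p* = 44 and q* = 153.
Since 35 < 44, the ceiling is binding.
At p = 35: qd = 329 - 4·35 = 189 and qs = 7·35 - 155 = 90.
Producer surplus without the control is ½ · (44 - 155/7) · 153 = 23409/14.
With the ceiling, producers sell 90 units at 35, so PS = ½ · (35 - 155/7) · 90 = 4050/7.
Change in producer surplus = 4050/7 - 23409/14 = -1093.5.

-1093.5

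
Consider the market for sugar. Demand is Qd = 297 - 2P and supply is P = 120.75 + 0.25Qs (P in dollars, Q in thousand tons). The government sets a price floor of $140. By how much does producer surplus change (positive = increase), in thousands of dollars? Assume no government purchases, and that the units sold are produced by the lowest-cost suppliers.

120

Rearranging supply gives Qs = 4P - 483. Setting quantity demanded equal to quantity supplied, 297 - 2P = 4P - 483, gives P* = 130 and Q* = 37.
Because the floor (140) lies above the market-clearing price, it is binding.
At P = 140: Qd = 297 - 2·140 = 17 and Qs = 4·140 - 483 = 77.
Producer surplus without the control is ½ · (130 - 120.75) · 37 = 171.125.
With the floor, 17 units are sold at 140. The supply price at Q = 17 is 125, so PS = ½ · [(140 - 120.75) + (140 - 125)] · 17 = 291.125.
Change in producer surplus = 291.125 - 171.125 = 120.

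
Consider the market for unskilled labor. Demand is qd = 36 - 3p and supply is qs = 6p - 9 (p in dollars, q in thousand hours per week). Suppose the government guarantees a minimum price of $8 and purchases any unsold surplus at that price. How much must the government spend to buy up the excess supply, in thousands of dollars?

216

In a free market, 36 - 3p = 6p - 9 gives the equilibrium p* = 5, q* = 21.
Since 8 > 5, the floor is binding.
At p = 8: qd = 36 - 3·8 = 12 and qs = 6·8 - 9 = 39.
Surplus = qs - qd = 27.
Government expenditure = surplus × support price = 27 × 8 = 216.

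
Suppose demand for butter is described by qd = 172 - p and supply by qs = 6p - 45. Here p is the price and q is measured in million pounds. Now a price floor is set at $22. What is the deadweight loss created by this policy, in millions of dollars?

0

Equilibrium: 172 - p = 6p - 45, so 217 = 7p and p* = 31, q* = 141.
Since 22 is below p* = 31, the floor does not bind and the free-market outcome prevails.
Since the control does not bind, no trades are prevented and deadweight loss is zero.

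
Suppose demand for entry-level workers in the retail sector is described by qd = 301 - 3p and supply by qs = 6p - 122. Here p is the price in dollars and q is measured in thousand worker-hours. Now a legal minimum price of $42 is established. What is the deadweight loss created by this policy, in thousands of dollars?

0

In a free market, 301 - 3p = 6p - 122 gives the equilibrium p* = 47, q* = 160.
The floor of 42 is below the equilibrium price 47, so it is not binding; the market clears at p* = 47, q* = 160.
Since the control does not bind, no trades are prevented and deadweight loss is zero.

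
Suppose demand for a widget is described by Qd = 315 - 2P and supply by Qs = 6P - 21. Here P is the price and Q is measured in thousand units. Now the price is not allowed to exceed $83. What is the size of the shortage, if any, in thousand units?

0

Setting quantity demanded equal to quantity supplied, 315 - 2P = 6P - 21, gives P* = 42 and Q* = 231.
The ceiling of 83 is above the equilibrium price 42, so it is not binding; the market clears at P* = 42, Q* = 231.
Since the control does not bind, there is no shortage.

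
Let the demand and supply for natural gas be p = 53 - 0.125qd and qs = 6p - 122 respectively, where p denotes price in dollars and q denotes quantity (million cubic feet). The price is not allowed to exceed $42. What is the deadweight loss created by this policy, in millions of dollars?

0

Rearranging demand gives qd = 424 - 8p. Without the control the market clears where 424 - 8p = 6p - 122, i.e. p* = 39 and q* = 112.
The ceiling of 42 is above the equilibrium price 39, so it is not binding; the market clears at p* = 39, q* = 112.
Since the control does not bind, no trades are prevented and deadweight loss is zero.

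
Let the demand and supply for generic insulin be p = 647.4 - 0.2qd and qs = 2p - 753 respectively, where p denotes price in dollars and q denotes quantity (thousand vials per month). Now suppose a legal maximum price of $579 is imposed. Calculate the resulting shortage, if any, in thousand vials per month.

0

Rearranging demand gives qd = 3237 - 5p. Setting quantity demanded equal to quantity supplied, 3237 - 5p = 2p - 753, gives p* = 570 and q* = 387.
The ceiling of 579 is above the equilibrium price 570, so it is not binding; the market clears at p* = 570, q* = 387.
Since the control does not bind, there is no shortage.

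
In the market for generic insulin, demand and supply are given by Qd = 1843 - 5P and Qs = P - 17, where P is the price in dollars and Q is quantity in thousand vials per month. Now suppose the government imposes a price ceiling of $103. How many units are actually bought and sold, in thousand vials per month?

86

Setting quantity demanded equal to quantity supplied, 1843 - 5P = P - 17, gives P* = 310 and Q* = 293.
Because the ceiling (103) lies below the market-clearing price, it is binding.
At P = 103: Qd = 1843 - 5·103 = 1328 and Qs = 103 - 17 = 86.
The quantity actually transacted is the short side, supply: 86.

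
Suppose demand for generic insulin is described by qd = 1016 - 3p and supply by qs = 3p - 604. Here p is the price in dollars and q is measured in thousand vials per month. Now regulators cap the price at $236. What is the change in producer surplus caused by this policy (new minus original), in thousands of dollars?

In a free market, 1016 - 3p = 3p - 604 gives the equilibrium p* = 270, q* = 206.
Because the ceiling (236) lies below the market-clearing price, it is binding.
At p = 236: qd = 1016 - 3·236 = 308 and qs = 3·236 - 604 = 104.
Producer surplus without the control is ½ · (270 - 604/3) · 206 = 21218/3.
With the ceiling, producers sell 104 units at 236, so PS = ½ · (236 - 604/3) · 104 = 5408/3.
Change in producer surplus = 5408/3 - 21218/3 = -5270.

-5270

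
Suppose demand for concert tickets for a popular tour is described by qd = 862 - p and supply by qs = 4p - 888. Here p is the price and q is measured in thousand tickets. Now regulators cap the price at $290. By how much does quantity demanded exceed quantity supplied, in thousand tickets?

300

Without the control the market clears where 862 - p = 4p - 888, i.e. p* = 350 and q* = 512.
Since 290 < 350, the ceiling is binding.
At p = 290: qd = 862 - 290 = 572 and qs = 4·290 - 888 = 272.
Shortage = qd - qs = 572 - 272 = 300.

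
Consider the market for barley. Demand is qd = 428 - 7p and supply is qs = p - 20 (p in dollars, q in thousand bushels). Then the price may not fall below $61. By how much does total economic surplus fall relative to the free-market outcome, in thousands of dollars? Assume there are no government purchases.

700

Setting quantity demanded equal to quantity supplied, 428 - 7p = p - 20, gives p* = 56 and q* = 36.
Because the floor (61) lies above the market-clearing price, it is binding.
At p = 61: qd = 428 - 7·61 = 1 and qs = 61 - 20 = 41.
Quantity traded falls to 1. At q = 1 the demand price is (428 - 1)/7 = 61 and the supply price is 20 + 1 = 21.
Deadweight loss = ½ · (61 - 21) · (36 - 1) = ½ · 40 · 35 = 700.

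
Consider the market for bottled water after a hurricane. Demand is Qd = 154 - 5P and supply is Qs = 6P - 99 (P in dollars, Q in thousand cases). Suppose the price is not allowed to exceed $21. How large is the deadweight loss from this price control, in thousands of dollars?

Setting quantity demanded equal to quantity supplied, 154 - 5P = 6P - 99, gives P* = 23 and Q* = 39.
The ceiling of 21 is below the equilibrium price 23, so it binds.
At P = 21: Qd = 154 - 5·21 = 49 and Qs = 6·21 - 99 = 27.
Quantity traded falls to 27. At Q = 27 the demand price is (154 - 27)/5 = 25.4 and the supply price is (99 + 27)/6 = 21.
Deadweight loss = ½ · (25.4 - 21) · (39 - 27) = ½ · 4.4 · 12 = 26.4.

26.4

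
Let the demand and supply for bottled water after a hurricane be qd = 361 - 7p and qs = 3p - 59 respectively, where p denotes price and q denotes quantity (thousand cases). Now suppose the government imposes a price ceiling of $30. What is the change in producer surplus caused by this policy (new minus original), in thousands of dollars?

-588

Setting quantity demanded equal to quantity supplied, 361 - 7p = 3p - 59, gives p* = 42 and q* = 67.
Because the ceiling (30) lies below the market-clearing price, it is binding.
At p = 30: qd = 361 - 7·30 = 151 and qs = 3·30 - 59 = 31.
Producer surplus without the control is ½ · (42 - 59/3) · 67 = 4489/6.
With the ceiling, producers sell 31 units at 30, so PS = ½ · (30 - 59/3) · 31 = 961/6.
Change in producer surplus = 961/6 - 4489/6 = -588.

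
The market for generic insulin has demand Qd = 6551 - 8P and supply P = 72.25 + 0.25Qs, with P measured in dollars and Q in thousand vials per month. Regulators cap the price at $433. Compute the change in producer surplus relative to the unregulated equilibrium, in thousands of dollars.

-235229

Rearranging supply gives Qs = 4P - 289. Setting quantity demanded equal to quantity supplied, 6551 - 8P = 4P - 289, gives P* = 570 and Q* = 1991.
The ceiling of 433 is below the equilibrium price 570, so it binds.
At P = 433: Qd = 6551 - 8·433 = 3087 and Qs = 4·433 - 289 = 1443.
Producer surplus without the control is ½ · (570 - 72.25) · 1991 = 495510.125.
With the ceiling, producers sell 1443 units at 433, so PS = ½ · (433 - 72.25) · 1443 = 260281.125.
Change in producer surplus = 260281.125 - 495510.125 = -235229.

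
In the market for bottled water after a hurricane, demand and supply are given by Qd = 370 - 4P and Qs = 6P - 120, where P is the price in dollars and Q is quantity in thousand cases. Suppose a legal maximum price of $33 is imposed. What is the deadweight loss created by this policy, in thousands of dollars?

Without the control the market clears where 370 - 4P = 6P - 120, i.e. P* = 49 and Q* = 174.
The ceiling of 33 is below the equilibrium price 49, so it binds.
At P = 33: Qd = 370 - 4·33 = 238 and Qs = 6·33 - 120 = 78.
Quantity traded falls to 78. At Q = 78 the demand price is (370 - 78)/4 = 73 and the supply price is (120 + 78)/6 = 33.
Deadweight loss = ½ · (73 - 33) · (174 - 78) = ½ · 40 · 96 = 1920.

1920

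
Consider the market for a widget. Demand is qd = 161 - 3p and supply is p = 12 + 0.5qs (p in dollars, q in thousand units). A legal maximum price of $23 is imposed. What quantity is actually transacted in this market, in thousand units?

22

Rearranging supply gives qs = 2p - 24. Without the control the market clears where 161 - 3p = 2p - 24, i.e. p* = 37 and q* = 50.
The ceiling of 23 is below the equilibrium price 37, so it binds.
At p = 23: qd = 161 - 3·23 = 92 and qs = 2·23 - 24 = 22.
The quantity actually transacted is the short side, supply: 22.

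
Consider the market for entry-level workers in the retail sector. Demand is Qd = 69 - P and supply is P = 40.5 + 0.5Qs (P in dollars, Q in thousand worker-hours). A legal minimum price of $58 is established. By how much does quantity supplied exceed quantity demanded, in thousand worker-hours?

24

Rearranging supply gives Qs = 2P - 81. Equilibrium: 69 - P = 2P - 81, so 150 = 3P and P* = 50, Q* = 19.
Since 58 > 50, the floor is binding.
At P = 58: Qd = 69 - 58 = 11 and Qs = 2·58 - 81 = 35.
Surplus = Qs - Qd = 35 - 11 = 24.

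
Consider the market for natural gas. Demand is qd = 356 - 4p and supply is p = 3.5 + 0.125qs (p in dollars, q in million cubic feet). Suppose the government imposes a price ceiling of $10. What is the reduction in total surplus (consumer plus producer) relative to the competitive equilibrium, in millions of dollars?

5808

Rearranging supply gives qs = 8p - 28. Without the control the market clears where 356 - 4p = 8p - 28, i.e. p* = 32 and q* = 228.
Since 10 < 32, the ceiling is binding.
At p = 10: qd = 356 - 4·10 = 316 and qs = 8·10 - 28 = 52.
Quantity traded falls to 52. At q = 52 the demand price is (356 - 52)/4 = 76 and the supply price is (28 + 52)/8 = 10.
Deadweight loss = ½ · (76 - 10) · (228 - 52) = ½ · 66 · 176 = 5808.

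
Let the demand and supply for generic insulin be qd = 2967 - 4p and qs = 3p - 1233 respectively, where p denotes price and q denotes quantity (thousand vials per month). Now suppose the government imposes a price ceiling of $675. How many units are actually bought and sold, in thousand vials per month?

567

Equilibrium: 2967 - 4p = 3p - 1233, so 4200 = 7p and p* = 600, q* = 567.
Since 675 is above p* = 600, the ceiling does not bind and the free-market outcome prevails.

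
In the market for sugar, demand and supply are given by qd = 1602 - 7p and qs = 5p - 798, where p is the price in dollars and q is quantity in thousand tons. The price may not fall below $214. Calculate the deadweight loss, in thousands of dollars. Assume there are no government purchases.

Setting quantity demanded equal to quantity supplied, 1602 - 7p = 5p - 798, gives p* = 200 and q* = 202.
Since 214 > 200, the floor is binding.
At p = 214: qd = 1602 - 7·214 = 104 and qs = 5·214 - 798 = 272.
Quantity traded falls to 104. At q = 104 the demand price is (1602 - 104)/7 = 214 and the supply price is (798 + 104)/5 = 180.4.
Deadweight loss = ½ · (214 - 180.4) · (202 - 104) = ½ · 33.6 · 98 = 1646.4.

1646.4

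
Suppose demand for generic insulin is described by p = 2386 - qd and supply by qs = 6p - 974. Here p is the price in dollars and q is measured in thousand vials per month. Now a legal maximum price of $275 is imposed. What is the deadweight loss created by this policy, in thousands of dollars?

882525

Rearranging demand gives qd = 2386 - p. Without the control the market clears where 2386 - p = 6p - 974, i.e. p* = 480 and q* = 1906.
Since 275 < 480, the ceiling is binding.
At p = 275: qd = 2386 - 275 = 2111 and qs = 6·275 - 974 = 676.
Quantity traded falls to 676. At q = 676 the demand price is 2386 - 676 = 1710 and the supply price is (974 + 676)/6 = 275.
Deadweight loss = ½ · (1710 - 275) · (1906 - 676) = ½ · 1435 · 1230 = 882525.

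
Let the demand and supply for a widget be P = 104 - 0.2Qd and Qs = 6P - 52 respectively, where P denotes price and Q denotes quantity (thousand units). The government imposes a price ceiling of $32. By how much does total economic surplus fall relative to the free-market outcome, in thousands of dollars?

2640

Rearranging demand gives Qd = 520 - 5P. Setting quantity demanded equal to quantity supplied, 520 - 5P = 6P - 52, gives P* = 52 and Q* = 260.
The ceiling of 32 is below the equilibrium price 52, so it binds.
At P = 32: Qd = 520 - 5·32 = 360 and Qs = 6·32 - 52 = 140.
Quantity traded falls to 140. At Q = 140 the demand price is (520 - 140)/5 = 76 and the supply price is (52 + 140)/6 = 32.
Deadweight loss = ½ · (76 - 32) · (260 - 140) = ½ · 44 · 120 = 2640.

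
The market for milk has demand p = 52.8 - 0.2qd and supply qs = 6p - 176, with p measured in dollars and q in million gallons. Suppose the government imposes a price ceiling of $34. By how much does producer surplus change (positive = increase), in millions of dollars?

-276

Rearranging demand gives qd = 264 - 5p. Equilibrium: 264 - 5p = 6p - 176, so 440 = 11p and p* = 40, q* = 64.
The ceiling of 34 is below the equilibrium price 40, so it binds.
At p = 34: qd = 264 - 5·34 = 94 and qs = 6·34 - 176 = 28.
Producer surplus without the control is ½ · (40 - 88/3) · 64 = 1024/3.
With the ceiling, producers sell 28 units at 34, so PS = ½ · (34 - 88/3) · 28 = 196/3.
Change in producer surplus = 196/3 - 1024/3 = -276.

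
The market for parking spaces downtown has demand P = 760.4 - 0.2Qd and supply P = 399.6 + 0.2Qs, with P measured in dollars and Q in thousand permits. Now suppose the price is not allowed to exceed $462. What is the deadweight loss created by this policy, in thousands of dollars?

69620

Rearranging demand gives Qd = 3802 - 5P; rearranging supply gives Qs = 5P - 1998. Without the control the market clears where 3802 - 5P = 5P - 1998, i.e. P* = 580 and Q* = 902.
Since 462 < 580, the ceiling is binding.
At P = 462: Qd = 3802 - 5·462 = 1492 and Qs = 5·462 - 1998 = 312.
Quantity traded falls to 312. At Q = 312 the demand price is (3802 - 312)/5 = 698 and the supply price is (1998 + 312)/5 = 462.
Deadweight loss = ½ · (698 - 462) · (902 - 312) = ½ · 236 · 590 = 69620.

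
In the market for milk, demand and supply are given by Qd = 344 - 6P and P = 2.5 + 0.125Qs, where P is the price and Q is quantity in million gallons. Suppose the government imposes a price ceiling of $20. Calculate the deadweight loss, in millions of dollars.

Rearranging supply gives Qs = 8P - 20. Equilibrium: 344 - 6P = 8P - 20, so 364 = 14P and P* = 26, Q* = 188.
Since 20 < 26, the ceiling is binding.
At P = 20: Qd = 344 - 6·20 = 224 and Qs = 8·20 - 20 = 140.
Quantity traded falls to 140. At Q = 140 the demand price is (344 - 140)/6 = 34 and the supply price is (20 + 140)/8 = 20.
Deadweight loss = ½ · (34 - 20) · (188 - 140) = ½ · 14 · 48 = 336.

336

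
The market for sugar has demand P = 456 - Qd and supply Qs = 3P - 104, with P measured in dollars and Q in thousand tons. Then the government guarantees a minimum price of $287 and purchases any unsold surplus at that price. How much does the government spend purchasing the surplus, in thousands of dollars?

Rearranging demand gives Qd = 456 - P. Without the control the market clears where 456 - P = 3P - 104, i.e. P* = 140 and Q* = 316.
Because the floor (287) lies above the market-clearing price, it is binding.
At P = 287: Qd = 456 - 287 = 169 and Qs = 3·287 - 104 = 757.
Surplus = Qs - Qd = 588.
Government expenditure = surplus × support price = 588 × 287 = 168756.

168756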